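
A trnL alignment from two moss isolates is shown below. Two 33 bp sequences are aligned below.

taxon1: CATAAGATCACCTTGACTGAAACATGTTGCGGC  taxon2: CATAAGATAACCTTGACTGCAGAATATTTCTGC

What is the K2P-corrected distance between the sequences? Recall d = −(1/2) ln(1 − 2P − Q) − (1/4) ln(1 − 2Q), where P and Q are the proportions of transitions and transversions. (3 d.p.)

Of 33 sites, 2 differences are transitions and 5 are transversions, so P = 2/33 ≈ 0.060606 and Q = 5/33 ≈ 0.151515.
Under the Kimura two-parameter model, d = −½ ln(1 − 2P − Q) − ¼ ln(1 − 2Q).
1 − 2P − Q = 0.727273, giving −½ ln(0.727273) = 0.159227.
1 − 2Q = 0.69697, giving −¼ ln(0.69697) = 0.090253.
d = 0.159227 + 0.090253 = 0.249480.

0.249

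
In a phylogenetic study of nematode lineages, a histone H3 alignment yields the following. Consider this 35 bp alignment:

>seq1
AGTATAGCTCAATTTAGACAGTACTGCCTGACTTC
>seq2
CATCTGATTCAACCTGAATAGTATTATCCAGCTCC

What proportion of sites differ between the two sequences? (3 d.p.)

The sequences differ at 18 of 35 positions.
p = 18/35 = 0.514285… ≈ 0.514 (to 3 d.p.).

0.514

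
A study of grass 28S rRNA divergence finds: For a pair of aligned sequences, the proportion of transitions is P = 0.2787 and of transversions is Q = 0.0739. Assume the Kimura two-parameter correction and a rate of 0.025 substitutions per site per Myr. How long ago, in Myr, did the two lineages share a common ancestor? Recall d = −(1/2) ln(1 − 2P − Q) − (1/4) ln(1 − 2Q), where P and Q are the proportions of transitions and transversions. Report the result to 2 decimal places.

10.78

Under the Kimura two-parameter model, d = −½ ln(1 − 2P − Q) − ¼ ln(1 − 2Q).
1 − 2P − Q = 0.3687, giving −½ ln(0.3687) = 0.498886.
1 − 2Q = 0.8522, giving −¼ ln(0.8522) = 0.039984.
d = 0.498886 + 0.039984 = 0.538870.
Under a molecular clock d = 2μt, so t = d/(2μ) = 0.538870 / (2 × 0.025) = 10.78 Myr.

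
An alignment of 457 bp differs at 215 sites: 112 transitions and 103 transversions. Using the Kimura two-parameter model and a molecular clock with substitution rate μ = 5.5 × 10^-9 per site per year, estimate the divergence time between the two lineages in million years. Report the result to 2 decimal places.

P = 112/457 ≈ 0.245077 and Q = 103/457 ≈ 0.225383.
Under the Kimura two-parameter model, d = −½ ln(1 − 2P − Q) − ¼ ln(1 − 2Q).
1 − 2P − Q = 0.284463, giving −½ ln(0.284463) = 0.628576.
1 − 2Q = 0.549234, giving −¼ ln(0.549234) = 0.149808.
d = 0.628576 + 0.149808 = 0.778384.
Under a molecular clock d = 2μt, so t = d/(2μ) = 0.778384 / (2 × 5.5 × 10^-9) = 70.76 million years.

70.76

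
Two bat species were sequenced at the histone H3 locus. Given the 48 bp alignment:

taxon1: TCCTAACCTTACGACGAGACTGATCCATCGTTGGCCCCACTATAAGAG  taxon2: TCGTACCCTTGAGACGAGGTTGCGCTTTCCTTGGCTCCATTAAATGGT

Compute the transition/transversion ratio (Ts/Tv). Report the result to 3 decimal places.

0.700

Transitions are A↔G and C↔T; transversions are all other mismatches.
Transitions: 7. Transversions: 10.
R = 7/10 = 0.700.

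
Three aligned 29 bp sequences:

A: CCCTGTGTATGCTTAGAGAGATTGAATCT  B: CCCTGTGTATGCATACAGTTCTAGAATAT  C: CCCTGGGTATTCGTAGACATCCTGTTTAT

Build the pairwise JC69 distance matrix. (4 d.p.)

A–B: 7/29 sites differ → p ≈ 0.241379, d = −0.75 ln(1 − 0.321839) = 0.291278 ≈ 0.2913.
A–C: 10/29 sites differ → p ≈ 0.344828, d = −0.75 ln(1 − 0.459771) = 0.461822 ≈ 0.4618.
B–C: 10/29 sites differ → p ≈ 0.344828, d = −0.75 ln(1 − 0.459771) = 0.461822 ≈ 0.4618.

d(A,B) = 0.2913, d(A,C) = 0.4618, d(B,C) = 0.4618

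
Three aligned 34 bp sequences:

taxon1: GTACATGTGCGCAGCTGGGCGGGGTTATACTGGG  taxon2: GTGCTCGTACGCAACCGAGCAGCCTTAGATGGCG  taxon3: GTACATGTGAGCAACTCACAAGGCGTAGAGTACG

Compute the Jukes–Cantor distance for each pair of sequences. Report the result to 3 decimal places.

d(taxon1,taxon2) = 0.597, d(taxon1,taxon3) = 0.535, d(taxon2,taxon3) = 0.597

taxon1–taxon2: 14/34 sites differ → p ≈ 0.411765, d = −0.75 ln(1 − 0.54902) = 0.597249 ≈ 0.597.
taxon1–taxon3: 13/34 sites differ → p ≈ 0.382353, d = −0.75 ln(1 − 0.509804) = 0.534712 ≈ 0.535.
taxon2–taxon3: 14/34 sites differ → p ≈ 0.411765, d = −0.75 ln(1 − 0.54902) = 0.597249 ≈ 0.597.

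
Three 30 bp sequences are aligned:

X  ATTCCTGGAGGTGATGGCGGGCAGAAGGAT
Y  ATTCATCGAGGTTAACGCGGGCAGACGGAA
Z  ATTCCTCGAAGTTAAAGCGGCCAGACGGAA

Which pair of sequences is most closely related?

Y and Z

X–Y: 7/30 differ, p = 0.233, d = 0.280.
X–Z: 8/30 differ, p = 0.267, d = 0.330.
Y–Z: 4/30 differ, p = 0.133, d = 0.147.
The smallest distance is between Y and Z.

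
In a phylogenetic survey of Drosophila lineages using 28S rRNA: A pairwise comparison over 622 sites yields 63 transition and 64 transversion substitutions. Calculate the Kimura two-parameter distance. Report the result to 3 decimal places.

0.240

P = 63/622 ≈ 0.101286 and Q = 64/622 ≈ 0.102894.
Under the Kimura two-parameter model, d = −½ ln(1 − 2P − Q) − ¼ ln(1 − 2Q).
1 − 2P − Q = 0.694534, giving −½ ln(0.694534) = 0.182257.
1 − 2Q = 0.794212, giving −¼ ln(0.794212) = 0.057601.
d = 0.182257 + 0.057601 = 0.239858.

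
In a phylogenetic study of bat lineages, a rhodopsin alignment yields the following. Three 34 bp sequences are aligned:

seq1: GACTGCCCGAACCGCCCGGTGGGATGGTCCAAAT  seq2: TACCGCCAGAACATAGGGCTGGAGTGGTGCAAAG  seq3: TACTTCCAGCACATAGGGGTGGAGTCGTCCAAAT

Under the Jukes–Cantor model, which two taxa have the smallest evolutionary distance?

seq2 and seq3

seq1–seq2: 13/34 differ, p = 0.382, d = 0.535.
seq1–seq3: 12/34 differ, p = 0.353, d = 0.477.
seq2–seq3: 7/34 differ, p = 0.206, d = 0.241.
The smallest distance is between seq2 and seq3.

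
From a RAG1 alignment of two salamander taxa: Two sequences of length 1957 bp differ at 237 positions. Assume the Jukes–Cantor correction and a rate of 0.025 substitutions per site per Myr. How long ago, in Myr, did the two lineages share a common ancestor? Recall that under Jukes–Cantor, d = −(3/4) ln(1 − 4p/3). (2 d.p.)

p = 237/1957 ≈ 0.121104.
d = −(3/4) ln(1 − 4p/3) = −0.75 ln(1 − 0.161472) = −0.75 ln(0.838528)
  = −0.75 × (-0.176107) = 0.132080 substitutions/site.
Under a molecular clock d = 2μt, so t = d/(2μ) = 0.132080 / (2 × 0.025) = 2.64 Myr.

2.64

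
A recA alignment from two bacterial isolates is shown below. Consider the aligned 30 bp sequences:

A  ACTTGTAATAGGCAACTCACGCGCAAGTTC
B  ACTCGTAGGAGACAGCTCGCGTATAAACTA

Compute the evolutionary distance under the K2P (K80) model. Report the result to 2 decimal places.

0.70

Of 30 sites, 10 differences are transitions and 2 are transversions, so P = 10/30 ≈ 0.333333 and Q = 2/30 ≈ 0.066667.
Under the Kimura two-parameter model, d = −½ ln(1 − 2P − Q) − ¼ ln(1 − 2Q).
1 − 2P − Q = 0.266667, giving −½ ln(0.266667) = 0.660877.
1 − 2Q = 0.866666, giving −¼ ln(0.866666) = 0.035775.
d = 0.660877 + 0.035775 = 0.696652.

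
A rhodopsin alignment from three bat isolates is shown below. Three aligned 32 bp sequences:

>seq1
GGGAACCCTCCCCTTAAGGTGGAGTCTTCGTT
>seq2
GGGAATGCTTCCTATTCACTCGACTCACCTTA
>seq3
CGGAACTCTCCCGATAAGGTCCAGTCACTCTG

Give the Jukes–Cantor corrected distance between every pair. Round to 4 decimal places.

d(seq1,seq2) = 0.7356, d(seq1,seq3) = 0.4598, d(seq2,seq3) = 0.6566

seq1–seq2: 15/32 sites differ → p = 0.46875, d = −0.75 ln(1 − 0.625) = 0.735622 ≈ 0.7356.
seq1–seq3: 11/32 sites differ → p = 0.34375, d = −0.75 ln(1 − 0.458333) = 0.459828 ≈ 0.4598.
seq2–seq3: 14/32 sites differ → p = 0.4375, d = −0.75 ln(1 − 0.583333) = 0.656601 ≈ 0.6566.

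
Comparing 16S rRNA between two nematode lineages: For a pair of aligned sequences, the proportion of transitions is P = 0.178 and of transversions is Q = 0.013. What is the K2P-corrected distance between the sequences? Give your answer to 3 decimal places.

Under the Kimura two-parameter model, d = −½ ln(1 − 2P − Q) − ¼ ln(1 − 2Q).
1 − 2P − Q = 0.631, giving −½ ln(0.631) = 0.230225.
1 − 2Q = 0.974, giving −¼ ln(0.974) = 0.006586.
d = 0.230225 + 0.006586 = 0.236811.

0.237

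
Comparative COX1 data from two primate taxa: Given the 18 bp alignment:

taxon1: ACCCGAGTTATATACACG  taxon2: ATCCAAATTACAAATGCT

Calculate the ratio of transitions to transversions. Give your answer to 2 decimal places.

Transitions are A↔G and C↔T; transversions are all other mismatches.
Transitions: 6. Transversions: 2.
R = 6/2 = 3.00.

3.00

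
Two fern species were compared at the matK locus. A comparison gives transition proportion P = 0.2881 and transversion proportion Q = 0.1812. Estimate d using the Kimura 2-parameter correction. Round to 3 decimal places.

0.821

Under the Kimura two-parameter model, d = −½ ln(1 − 2P − Q) − ¼ ln(1 − 2Q).
1 − 2P − Q = 0.2426, giving −½ ln(0.2426) = 0.708171.
1 − 2Q = 0.6376, giving −¼ ln(0.6376) = 0.112511.
d = 0.708171 + 0.112511 = 0.820682.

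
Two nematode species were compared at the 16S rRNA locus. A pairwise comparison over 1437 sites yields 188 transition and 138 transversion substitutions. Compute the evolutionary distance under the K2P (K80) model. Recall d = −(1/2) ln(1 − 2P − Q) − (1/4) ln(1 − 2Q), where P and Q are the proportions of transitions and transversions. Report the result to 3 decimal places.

0.275

P = 188/1437 ≈ 0.130828 and Q = 138/1437 ≈ 0.096033.
Under the Kimura two-parameter model, d = −½ ln(1 − 2P − Q) − ¼ ln(1 − 2Q).
1 − 2P − Q = 0.642311, giving −½ ln(0.642311) = 0.221341.
1 − 2Q = 0.807934, giving −¼ ln(0.807934) = 0.053319.
d = 0.221341 + 0.053319 = 0.274660.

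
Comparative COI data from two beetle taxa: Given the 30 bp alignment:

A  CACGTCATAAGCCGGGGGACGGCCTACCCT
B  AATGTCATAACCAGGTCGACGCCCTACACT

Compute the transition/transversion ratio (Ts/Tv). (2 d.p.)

0.14

Transitions are A↔G and C↔T; transversions are all other mismatches.
Transitions: 1. Transversions: 7.
R = 1/7 = 0.142857… ≈ 0.14 (to 2 d.p.).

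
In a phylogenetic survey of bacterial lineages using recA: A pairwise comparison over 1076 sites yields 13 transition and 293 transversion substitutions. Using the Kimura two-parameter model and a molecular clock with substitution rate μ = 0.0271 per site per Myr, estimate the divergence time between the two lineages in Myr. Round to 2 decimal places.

P = 13/1076 ≈ 0.012082 and Q = 293/1076 ≈ 0.272305.
Under the Kimura two-parameter model, d = −½ ln(1 − 2P − Q) − ¼ ln(1 − 2Q).
1 − 2P − Q = 0.703531, giving −½ ln(0.703531) = 0.175822.
1 − 2Q = 0.45539, giving −¼ ln(0.45539) = 0.196650.
d = 0.175822 + 0.196650 = 0.372472.
Under a molecular clock d = 2μt, so t = d/(2μ) = 0.372472 / (2 × 0.0271) = 6.87 Myr.

6.87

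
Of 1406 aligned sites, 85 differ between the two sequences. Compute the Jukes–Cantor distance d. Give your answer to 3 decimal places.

p = 85/1406 ≈ 0.060455.
d = −(3/4) ln(1 − 4p/3) = −0.75 ln(1 − 0.080607) = −0.75 ln(0.919393)
  = −0.75 × (-0.084042) = 0.063032 substitutions/site.

0.063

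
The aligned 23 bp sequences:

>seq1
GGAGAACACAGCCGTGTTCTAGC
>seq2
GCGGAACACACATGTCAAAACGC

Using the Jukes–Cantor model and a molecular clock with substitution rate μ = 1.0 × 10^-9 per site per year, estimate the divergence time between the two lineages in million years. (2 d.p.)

380.71

The sequences differ at 11 of 23 sites, so p = 11/23 ≈ 0.478261.
d = −(3/4) ln(1 − 4p/3) = −0.75 ln(1 − 0.637681) = −0.75 ln(0.362319)
  = −0.75 × (-1.015230) = 0.761423 substitutions/site.
Under a molecular clock d = 2μt, so t = d/(2μ) = 0.761423 / (2 × 1.0 × 10^-9) = 380.71 million years.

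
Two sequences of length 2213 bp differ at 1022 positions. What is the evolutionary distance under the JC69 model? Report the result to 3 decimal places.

p = 1022/2213 ≈ 0.461817.
d = −(3/4) ln(1 − 4p/3) = −0.75 ln(1 − 0.615756) = −0.75 ln(0.384244)
  = −0.75 × (-0.956478) = 0.717359 substitutions/site.

0.717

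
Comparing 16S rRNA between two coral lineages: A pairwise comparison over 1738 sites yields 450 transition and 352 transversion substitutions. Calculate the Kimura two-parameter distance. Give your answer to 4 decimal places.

P = 450/1738 ≈ 0.258918 and Q = 352/1738 ≈ 0.202532.
Under the Kimura two-parameter model, d = −½ ln(1 − 2P − Q) − ¼ ln(1 − 2Q).
1 − 2P − Q = 0.279632, giving −½ ln(0.279632) = 0.637140.
1 − 2Q = 0.594936, giving −¼ ln(0.594936) = 0.129825.
d = 0.637140 + 0.129825 = 0.766965.

0.7670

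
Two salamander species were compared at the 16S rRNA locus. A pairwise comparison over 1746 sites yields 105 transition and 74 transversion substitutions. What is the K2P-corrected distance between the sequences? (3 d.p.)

P = 105/1746 ≈ 0.060137 and Q = 74/1746 ≈ 0.042383.
Under the Kimura two-parameter model, d = −½ ln(1 − 2P − Q) − ¼ ln(1 − 2Q).
1 − 2P − Q = 0.837343, giving −½ ln(0.837343) = 0.088761.
1 − 2Q = 0.915234, giving −¼ ln(0.915234) = 0.022144.
d = 0.088761 + 0.022144 = 0.110905.

0.111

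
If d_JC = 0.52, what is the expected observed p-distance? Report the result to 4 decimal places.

0.3751

p = (3/4)(1 − e^(−4d/3)) = 0.75 × (1 − e^(-0.693333)) = 0.75 × (1 − 0.499907) = 0.375070.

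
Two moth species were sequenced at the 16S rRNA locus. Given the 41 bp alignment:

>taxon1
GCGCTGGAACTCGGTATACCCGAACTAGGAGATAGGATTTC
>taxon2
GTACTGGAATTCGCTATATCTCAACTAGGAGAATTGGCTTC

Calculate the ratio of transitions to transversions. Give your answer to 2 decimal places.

Transitions are A↔G and C↔T; transversions are all other mismatches.
Transitions: 7. Transversions: 5.
R = 7/5 = 1.40.

1.40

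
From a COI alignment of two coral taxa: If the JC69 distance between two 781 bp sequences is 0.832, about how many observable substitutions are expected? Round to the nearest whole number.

Invert JC69: p = (3/4)(1 − e^(−4d/3)) = 0.75 × (1 − e^(-1.109333)) = 0.75 × (1 − 0.329779) = 0.502666.
Expected differing sites = pL ≈ 0.502666 × 781 = 392.582146 ≈ 393.

393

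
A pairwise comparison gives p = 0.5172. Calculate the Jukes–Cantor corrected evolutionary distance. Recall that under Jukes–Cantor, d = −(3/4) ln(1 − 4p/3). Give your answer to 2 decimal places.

d = −(3/4) ln(1 − 4p/3) = −0.75 ln(1 − 0.6896) = −0.75 ln(0.3104)
  = −0.75 × (-1.169893) = 0.877420 substitutions/site.

0.88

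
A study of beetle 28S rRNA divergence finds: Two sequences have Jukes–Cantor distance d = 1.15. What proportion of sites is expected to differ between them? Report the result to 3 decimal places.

p = (3/4)(1 − e^(−4d/3)) = 0.75 × (1 − e^(-1.533333)) = 0.75 × (1 − 0.215815) = 0.588139.

0.588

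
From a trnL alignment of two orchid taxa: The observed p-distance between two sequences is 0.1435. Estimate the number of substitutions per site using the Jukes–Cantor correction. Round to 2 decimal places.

0.16

d = −(3/4) ln(1 − 4p/3) = −0.75 ln(1 − 0.191333) = −0.75 ln(0.808667)
  = −0.75 × (-0.212368) = 0.159276 substitutions/site.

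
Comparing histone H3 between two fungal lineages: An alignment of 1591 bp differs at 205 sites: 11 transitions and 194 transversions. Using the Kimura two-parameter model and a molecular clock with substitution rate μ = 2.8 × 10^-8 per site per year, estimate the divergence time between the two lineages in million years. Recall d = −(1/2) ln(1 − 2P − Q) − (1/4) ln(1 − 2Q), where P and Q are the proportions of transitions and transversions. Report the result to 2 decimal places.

2.55

P = 11/1591 ≈ 0.006914 and Q = 194/1591 ≈ 0.121936.
Under the Kimura two-parameter model, d = −½ ln(1 − 2P − Q) − ¼ ln(1 − 2Q).
1 − 2P − Q = 0.864236, giving −½ ln(0.864236) = 0.072955.
1 − 2Q = 0.756128, giving −¼ ln(0.756128) = 0.069886.
d = 0.072955 + 0.069886 = 0.142841.
Under a molecular clock d = 2μt, so t = d/(2μ) = 0.142841 / (2 × 2.8 × 10^-8) = 2.55 million years.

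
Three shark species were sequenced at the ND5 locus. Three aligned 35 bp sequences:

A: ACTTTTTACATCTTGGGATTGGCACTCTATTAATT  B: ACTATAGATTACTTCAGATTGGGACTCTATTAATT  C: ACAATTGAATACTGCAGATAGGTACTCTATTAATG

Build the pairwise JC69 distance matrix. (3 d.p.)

d(A,B) = 0.315, d(A,C) = 0.458, d(B,C) = 0.233

A–B: 9/35 sites differ → p ≈ 0.257143, d = −0.75 ln(1 − 0.342857) = 0.314890 ≈ 0.315.
A–C: 12/35 sites differ → p ≈ 0.342857, d = −0.75 ln(1 − 0.457143) = 0.458182 ≈ 0.458.
B–C: 7/35 sites differ → p = 0.2, d = −0.75 ln(1 − 0.266667) = 0.232617 ≈ 0.233.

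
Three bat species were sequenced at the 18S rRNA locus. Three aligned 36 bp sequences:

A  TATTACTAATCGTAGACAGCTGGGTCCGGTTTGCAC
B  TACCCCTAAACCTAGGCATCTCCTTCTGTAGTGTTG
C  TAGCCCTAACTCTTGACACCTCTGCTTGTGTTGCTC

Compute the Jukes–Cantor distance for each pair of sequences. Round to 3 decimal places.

A–B: 17/36 sites differ → p ≈ 0.472222, d = −0.75 ln(1 − 0.629629) = 0.744938 ≈ 0.745.
A–C: 16/36 sites differ → p ≈ 0.444444, d = −0.75 ln(1 − 0.592592) = 0.673455 ≈ 0.673.
B–C: 14/36 sites differ → p ≈ 0.388889, d = −0.75 ln(1 − 0.518519) = 0.548166 ≈ 0.548.

d(A,B) = 0.745, d(A,C) = 0.673, d(B,C) = 0.548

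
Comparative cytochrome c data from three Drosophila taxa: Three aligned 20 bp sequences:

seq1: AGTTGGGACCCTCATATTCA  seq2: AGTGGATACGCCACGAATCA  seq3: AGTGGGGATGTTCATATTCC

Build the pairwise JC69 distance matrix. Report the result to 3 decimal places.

seq1–seq2: 9/20 sites differ → p = 0.45, d = −0.75 ln(1 − 0.6) = 0.687218 ≈ 0.687.
seq1–seq3: 5/20 sites differ → p = 0.25, d = −0.75 ln(1 − 0.333333) = 0.304098 ≈ 0.304.
seq2–seq3: 10/20 sites differ → p = 0.5, d = −0.75 ln(1 − 0.666667) = 0.823960 ≈ 0.824.

d(seq1,seq2) = 0.687, d(seq1,seq3) = 0.304, d(seq2,seq3) = 0.824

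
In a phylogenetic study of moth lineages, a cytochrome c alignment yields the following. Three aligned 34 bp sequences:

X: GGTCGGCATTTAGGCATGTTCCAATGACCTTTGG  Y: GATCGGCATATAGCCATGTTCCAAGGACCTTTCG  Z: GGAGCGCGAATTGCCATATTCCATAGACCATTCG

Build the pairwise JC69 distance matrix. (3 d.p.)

d(X,Y) = 0.164, d(X,Z) = 0.535, d(Y,Z) = 0.423

X–Y: 5/34 sites differ → p ≈ 0.147059, d = −0.75 ln(1 − 0.196079) = 0.163691 ≈ 0.164.
X–Z: 13/34 sites differ → p ≈ 0.382353, d = −0.75 ln(1 − 0.509804) = 0.534712 ≈ 0.535.
Y–Z: 11/34 sites differ → p ≈ 0.323529, d = −0.75 ln(1 − 0.431372) = 0.423397 ≈ 0.423.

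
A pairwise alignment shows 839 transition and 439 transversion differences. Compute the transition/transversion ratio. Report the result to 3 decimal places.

1.911

R = 839/439 = 1.911161… ≈ 1.911 (to 3 d.p.).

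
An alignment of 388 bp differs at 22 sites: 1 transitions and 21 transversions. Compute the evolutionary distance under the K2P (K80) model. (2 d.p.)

P = 1/388 ≈ 0.002577 and Q = 21/388 ≈ 0.054124.
Under the Kimura two-parameter model, d = −½ ln(1 − 2P − Q) − ¼ ln(1 − 2Q).
1 − 2P − Q = 0.940722, giving −½ ln(0.940722) = 0.030554.
1 − 2Q = 0.891752, giving −¼ ln(0.891752) = 0.028642.
d = 0.030554 + 0.028642 = 0.059196.

0.06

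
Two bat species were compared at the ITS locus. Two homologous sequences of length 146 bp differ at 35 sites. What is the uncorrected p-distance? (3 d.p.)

0.240

p = 35/146 = 0.239726… ≈ 0.240 (to 3 d.p.).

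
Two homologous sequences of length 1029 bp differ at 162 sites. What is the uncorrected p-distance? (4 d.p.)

p = 162/1029 = 0.157434… ≈ 0.1574 (to 4 d.p.).

0.1574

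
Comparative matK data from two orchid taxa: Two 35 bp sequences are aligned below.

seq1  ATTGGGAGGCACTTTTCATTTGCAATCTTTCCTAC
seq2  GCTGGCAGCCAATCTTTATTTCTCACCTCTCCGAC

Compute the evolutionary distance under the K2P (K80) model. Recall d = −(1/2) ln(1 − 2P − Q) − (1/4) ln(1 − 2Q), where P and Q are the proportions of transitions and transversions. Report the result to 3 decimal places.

0.529

Of 35 sites, 7 differences are transitions and 6 are transversions, so P = 7/35 = 0.2 and Q = 6/35 ≈ 0.171429.
Under the Kimura two-parameter model, d = −½ ln(1 − 2P − Q) − ¼ ln(1 − 2Q).
1 − 2P − Q = 0.428571, giving −½ ln(0.428571) = 0.423649.
1 − 2Q = 0.657142, giving −¼ ln(0.657142) = 0.104964.
d = 0.423649 + 0.104964 = 0.528613.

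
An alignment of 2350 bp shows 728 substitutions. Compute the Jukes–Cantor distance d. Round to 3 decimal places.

0.400

p = 728/2350 ≈ 0.309787.
d = −(3/4) ln(1 − 4p/3) = −0.75 ln(1 − 0.413049) = −0.75 ln(0.586951)
  = −0.75 × (-0.532814) = 0.399611 substitutions/site.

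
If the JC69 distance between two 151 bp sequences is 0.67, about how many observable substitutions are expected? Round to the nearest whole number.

Invert JC69: p = (3/4)(1 − e^(−4d/3)) = 0.75 × (1 − e^(-0.893333)) = 0.75 × (1 − 0.409289) = 0.443033.
Expected differing sites = pL ≈ 0.443033 × 151 = 66.897983 ≈ 67.

67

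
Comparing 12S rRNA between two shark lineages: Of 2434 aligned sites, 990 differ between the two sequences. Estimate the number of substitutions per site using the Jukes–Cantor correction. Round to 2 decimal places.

0.59

p = 990/2434 ≈ 0.406738.
d = −(3/4) ln(1 − 4p/3) = −0.75 ln(1 − 0.542317) = −0.75 ln(0.457683)
  = −0.75 × (-0.781578) = 0.586184 substitutions/site.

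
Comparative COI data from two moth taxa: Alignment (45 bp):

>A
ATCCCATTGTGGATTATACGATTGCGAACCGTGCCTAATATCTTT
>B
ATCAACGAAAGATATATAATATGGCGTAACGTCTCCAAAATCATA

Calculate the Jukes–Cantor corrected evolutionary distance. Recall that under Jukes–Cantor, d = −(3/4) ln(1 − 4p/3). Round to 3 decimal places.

0.730

The sequences differ at 21 of 45 sites, so p = 21/45 ≈ 0.466667.
d = −(3/4) ln(1 − 4p/3) = −0.75 ln(1 − 0.622223) = −0.75 ln(0.377777)
  = −0.75 × (-0.973451) = 0.730088 substitutions/site.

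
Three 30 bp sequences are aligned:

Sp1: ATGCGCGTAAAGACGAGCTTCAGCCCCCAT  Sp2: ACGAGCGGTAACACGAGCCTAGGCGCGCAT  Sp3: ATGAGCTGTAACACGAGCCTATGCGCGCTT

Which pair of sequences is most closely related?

Sp2 and Sp3

Sp1–Sp2: 10/30 differ, p = 0.333, d = 0.441.
Sp1–Sp3: 11/30 differ, p = 0.367, d = 0.503.
Sp2–Sp3: 4/30 differ, p = 0.133, d = 0.147.
The smallest distance is between Sp2 and Sp3.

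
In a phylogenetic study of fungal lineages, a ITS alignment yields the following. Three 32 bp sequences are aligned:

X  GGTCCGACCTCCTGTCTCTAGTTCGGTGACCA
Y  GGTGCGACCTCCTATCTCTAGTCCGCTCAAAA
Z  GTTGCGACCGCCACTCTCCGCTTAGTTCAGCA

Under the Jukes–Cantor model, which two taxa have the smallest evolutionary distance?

X and Y

X–Y: 7/32 differ, p = 0.219, d = 0.259.
X–Z: 12/32 differ, p = 0.375, d = 0.520.
Y–Z: 12/32 differ, p = 0.375, d = 0.520.
The smallest distance is between X and Y.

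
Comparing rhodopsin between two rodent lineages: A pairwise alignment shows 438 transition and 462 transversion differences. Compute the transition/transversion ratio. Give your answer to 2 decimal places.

0.95

R = 438/462 = 0.948051… ≈ 0.95 (to 2 d.p.).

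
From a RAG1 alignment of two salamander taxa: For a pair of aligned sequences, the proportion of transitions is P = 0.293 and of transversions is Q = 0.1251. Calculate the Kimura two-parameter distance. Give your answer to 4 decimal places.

Under the Kimura two-parameter model, d = −½ ln(1 − 2P − Q) − ¼ ln(1 − 2Q).
1 − 2P − Q = 0.2889, giving −½ ln(0.2889) = 0.620837.
1 − 2Q = 0.7498, giving −¼ ln(0.7498) = 0.071987.
d = 0.620837 + 0.071987 = 0.692824.

0.6928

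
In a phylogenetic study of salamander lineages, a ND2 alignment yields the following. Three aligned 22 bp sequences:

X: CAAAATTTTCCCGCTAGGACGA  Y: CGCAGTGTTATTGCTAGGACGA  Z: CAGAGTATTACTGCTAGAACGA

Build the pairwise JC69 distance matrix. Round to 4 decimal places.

d(X,Y) = 0.4141, d(X,Z) = 0.3390, d(Y,Z) = 0.2708

X–Y: 7/22 sites differ → p ≈ 0.318182, d = −0.75 ln(1 − 0.424243) = 0.414052 ≈ 0.4141.
X–Z: 6/22 sites differ → p ≈ 0.272727, d = −0.75 ln(1 − 0.363636) = 0.338988 ≈ 0.3390.
Y–Z: 5/22 sites differ → p ≈ 0.227273, d = −0.75 ln(1 − 0.303031) = 0.270761 ≈ 0.2708.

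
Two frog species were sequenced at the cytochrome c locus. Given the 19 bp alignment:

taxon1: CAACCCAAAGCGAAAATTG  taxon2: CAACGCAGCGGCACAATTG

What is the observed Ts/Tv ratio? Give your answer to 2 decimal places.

Transitions are A↔G and C↔T; transversions are all other mismatches.
Transitions: 1. Transversions: 5.
R = 1/5 = 0.20.

0.20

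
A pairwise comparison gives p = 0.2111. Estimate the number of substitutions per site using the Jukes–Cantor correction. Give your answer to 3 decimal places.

0.248

d = −(3/4) ln(1 − 4p/3) = −0.75 ln(1 − 0.281467) = −0.75 ln(0.718533)
  = −0.75 × (-0.330544) = 0.247908 substitutions/site.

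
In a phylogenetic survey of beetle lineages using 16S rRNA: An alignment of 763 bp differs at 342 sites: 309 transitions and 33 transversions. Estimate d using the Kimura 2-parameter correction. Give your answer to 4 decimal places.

P = 309/763 ≈ 0.40498 and Q = 33/763 ≈ 0.04325.
Under the Kimura two-parameter model, d = −½ ln(1 − 2P − Q) − ¼ ln(1 − 2Q).
1 − 2P − Q = 0.14679, giving −½ ln(0.14679) = 0.959376.
1 − 2Q = 0.9135, giving −¼ ln(0.9135) = 0.022618.
d = 0.959376 + 0.022618 = 0.981994.

0.9820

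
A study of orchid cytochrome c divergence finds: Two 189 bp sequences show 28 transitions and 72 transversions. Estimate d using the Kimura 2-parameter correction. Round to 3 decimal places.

0.924

P = 28/189 ≈ 0.148148 and Q = 72/189 ≈ 0.380952.
Under the Kimura two-parameter model, d = −½ ln(1 − 2P − Q) − ¼ ln(1 − 2Q).
1 − 2P − Q = 0.322752, giving −½ ln(0.322752) = 0.565436.
1 − 2Q = 0.238096, giving −¼ ln(0.238096) = 0.358770.
d = 0.565436 + 0.358770 = 0.924206.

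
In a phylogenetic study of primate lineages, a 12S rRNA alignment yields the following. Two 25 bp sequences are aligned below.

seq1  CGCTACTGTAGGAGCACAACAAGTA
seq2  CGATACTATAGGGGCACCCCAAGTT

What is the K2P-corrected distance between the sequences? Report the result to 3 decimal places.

0.289

Of 25 sites, 2 differences are transitions and 4 are transversions, so P = 2/25 = 0.08 and Q = 4/25 = 0.16.
Under the Kimura two-parameter model, d = −½ ln(1 − 2P − Q) − ¼ ln(1 − 2Q).
1 − 2P − Q = 0.68, giving −½ ln(0.68) = 0.192831.
1 − 2Q = 0.68, giving −¼ ln(0.68) = 0.096416.
d = 0.192831 + 0.096416 = 0.289247.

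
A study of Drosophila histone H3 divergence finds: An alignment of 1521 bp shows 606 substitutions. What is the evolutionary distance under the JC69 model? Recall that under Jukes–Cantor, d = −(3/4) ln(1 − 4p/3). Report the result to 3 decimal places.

p = 606/1521 ≈ 0.398422.
d = −(3/4) ln(1 − 4p/3) = −0.75 ln(1 − 0.531229) = −0.75 ln(0.468771)
  = −0.75 × (-0.757641) = 0.568231 substitutions/site.

0.568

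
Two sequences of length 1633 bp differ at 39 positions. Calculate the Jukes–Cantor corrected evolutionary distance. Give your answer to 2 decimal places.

p = 39/1633 ≈ 0.023882.
d = −(3/4) ln(1 − 4p/3) = −0.75 ln(1 − 0.031843) = −0.75 ln(0.968157)
  = −0.75 × (-0.032361) = 0.024271 substitutions/site.

0.02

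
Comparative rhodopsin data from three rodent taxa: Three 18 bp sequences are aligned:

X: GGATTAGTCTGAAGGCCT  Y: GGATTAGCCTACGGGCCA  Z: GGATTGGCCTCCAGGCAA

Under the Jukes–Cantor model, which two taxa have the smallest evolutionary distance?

X–Y: 5/18 differ, p = 0.278, d = 0.347.
X–Z: 6/18 differ, p = 0.333, d = 0.441.
Y–Z: 4/18 differ, p = 0.222, d = 0.264.
The smallest distance is between Y and Z.

Y and Z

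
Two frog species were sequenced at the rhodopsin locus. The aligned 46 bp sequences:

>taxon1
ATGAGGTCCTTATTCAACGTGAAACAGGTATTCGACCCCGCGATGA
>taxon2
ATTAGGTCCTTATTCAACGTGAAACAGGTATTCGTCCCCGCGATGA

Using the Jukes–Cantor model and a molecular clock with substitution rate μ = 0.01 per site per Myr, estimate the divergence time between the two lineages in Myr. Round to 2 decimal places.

The sequences differ at 2 of 46 sites (3, 35), so p = 2/46 ≈ 0.043478.
d = −(3/4) ln(1 − 4p/3) = −0.75 ln(1 − 0.057971) = −0.75 ln(0.942029)
  = −0.75 × (-0.059719) = 0.044789 substitutions/site.
Under a molecular clock d = 2μt, so t = d/(2μ) = 0.044789 / (2 × 0.01) = 2.24 Myr.

2.24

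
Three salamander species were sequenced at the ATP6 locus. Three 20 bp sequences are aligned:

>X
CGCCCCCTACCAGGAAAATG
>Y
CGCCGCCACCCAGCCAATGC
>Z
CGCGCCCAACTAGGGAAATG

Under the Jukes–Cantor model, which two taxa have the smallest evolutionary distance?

X–Y: 8/20 differ, p = 0.400, d = 0.572.
X–Z: 4/20 differ, p = 0.200, d = 0.233.
Y–Z: 9/20 differ, p = 0.450, d = 0.687.
The smallest distance is between X and Z.

X and Z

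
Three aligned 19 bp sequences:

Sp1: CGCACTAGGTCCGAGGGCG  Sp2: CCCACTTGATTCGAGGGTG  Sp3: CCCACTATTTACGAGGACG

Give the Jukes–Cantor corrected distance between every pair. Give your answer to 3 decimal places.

d(Sp1,Sp2) = 0.324, d(Sp1,Sp3) = 0.324, d(Sp2,Sp3) = 0.410

Sp1–Sp2: 5/19 sites differ → p ≈ 0.263158, d = −0.75 ln(1 − 0.350877) = 0.324100 ≈ 0.324.
Sp1–Sp3: 5/19 sites differ → p ≈ 0.263158, d = −0.75 ln(1 − 0.350877) = 0.324100 ≈ 0.324.
Sp2–Sp3: 6/19 sites differ → p ≈ 0.315789, d = −0.75 ln(1 − 0.421052) = 0.409907 ≈ 0.410.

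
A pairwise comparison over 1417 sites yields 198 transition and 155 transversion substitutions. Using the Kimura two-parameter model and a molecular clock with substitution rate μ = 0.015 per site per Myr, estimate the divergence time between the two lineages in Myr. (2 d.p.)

10.26

P = 198/1417 ≈ 0.139732 and Q = 155/1417 ≈ 0.109386.
Under the Kimura two-parameter model, d = −½ ln(1 − 2P − Q) − ¼ ln(1 − 2Q).
1 − 2P − Q = 0.61115, giving −½ ln(0.61115) = 0.246206.
1 − 2Q = 0.781228, giving −¼ ln(0.781228) = 0.061722.
d = 0.246206 + 0.061722 = 0.307928.
Under a molecular clock d = 2μt, so t = d/(2μ) = 0.307928 / (2 × 0.015) = 10.26 Myr.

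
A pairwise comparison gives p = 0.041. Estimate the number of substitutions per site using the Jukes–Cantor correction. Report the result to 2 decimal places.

0.04

d = −(3/4) ln(1 − 4p/3) = −0.75 ln(1 − 0.054667) = −0.75 ln(0.945333)
  = −0.75 × (-0.056218) = 0.042164 substitutions/site.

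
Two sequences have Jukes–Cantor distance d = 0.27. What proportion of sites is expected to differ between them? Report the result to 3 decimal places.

0.227

p = (3/4)(1 − e^(−4d/3)) = 0.75 × (1 − e^(-0.36)) = 0.75 × (1 − 0.697676) = 0.226743.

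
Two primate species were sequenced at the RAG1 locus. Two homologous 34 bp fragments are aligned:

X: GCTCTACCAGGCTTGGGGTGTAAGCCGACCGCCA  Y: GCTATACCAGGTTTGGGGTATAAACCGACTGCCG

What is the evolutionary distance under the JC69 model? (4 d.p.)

The sequences differ at 6 of 34 sites (4, 12, 20, 24, 30, 34), so p = 6/34 ≈ 0.176471.
d = −(3/4) ln(1 − 4p/3) = −0.75 ln(1 − 0.235295) = −0.75 ln(0.764705)
  = −0.75 × (-0.268265) = 0.201199 substitutions/site.

0.2012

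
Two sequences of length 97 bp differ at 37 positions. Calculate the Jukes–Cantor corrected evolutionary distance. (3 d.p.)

p = 37/97 ≈ 0.381443.
d = −(3/4) ln(1 − 4p/3) = −0.75 ln(1 − 0.508591) = −0.75 ln(0.491409)
  = −0.75 × (-0.710479) = 0.532859 substitutions/site.

0.533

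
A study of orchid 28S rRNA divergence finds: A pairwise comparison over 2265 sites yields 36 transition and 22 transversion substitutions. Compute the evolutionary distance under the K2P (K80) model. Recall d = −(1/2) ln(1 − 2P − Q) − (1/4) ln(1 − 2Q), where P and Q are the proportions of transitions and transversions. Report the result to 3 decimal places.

0.026

P = 36/2265 ≈ 0.015894 and Q = 22/2265 ≈ 0.009713.
Under the Kimura two-parameter model, d = −½ ln(1 − 2P − Q) − ¼ ln(1 − 2Q).
1 − 2P − Q = 0.958499, giving −½ ln(0.958499) = 0.021193.
1 − 2Q = 0.980574, giving −¼ ln(0.980574) = 0.004904.
d = 0.021193 + 0.004904 = 0.026097.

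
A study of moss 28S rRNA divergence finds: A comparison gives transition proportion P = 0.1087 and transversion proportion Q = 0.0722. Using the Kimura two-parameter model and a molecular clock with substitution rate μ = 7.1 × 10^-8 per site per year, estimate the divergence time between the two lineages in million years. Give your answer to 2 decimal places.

1.48

Under the Kimura two-parameter model, d = −½ ln(1 − 2P − Q) − ¼ ln(1 − 2Q).
1 − 2P − Q = 0.7104, giving −½ ln(0.7104) = 0.170964.
1 − 2Q = 0.8556, giving −¼ ln(0.8556) = 0.038988.
d = 0.170964 + 0.038988 = 0.209952.
Under a molecular clock d = 2μt, so t = d/(2μ) = 0.209952 / (2 × 7.1 × 10^-8) = 1.48 million years.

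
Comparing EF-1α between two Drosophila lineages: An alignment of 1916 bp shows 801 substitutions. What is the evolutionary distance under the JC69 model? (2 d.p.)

p = 801/1916 ≈ 0.418058.
d = −(3/4) ln(1 − 4p/3) = −0.75 ln(1 − 0.557411) = −0.75 ln(0.442589)
  = −0.75 × (-0.815114) = 0.611336 substitutions/site.

0.61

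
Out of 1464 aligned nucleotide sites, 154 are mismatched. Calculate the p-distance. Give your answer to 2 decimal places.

0.11

p = 154/1464 = 0.105191… ≈ 0.11 (to 2 d.p.).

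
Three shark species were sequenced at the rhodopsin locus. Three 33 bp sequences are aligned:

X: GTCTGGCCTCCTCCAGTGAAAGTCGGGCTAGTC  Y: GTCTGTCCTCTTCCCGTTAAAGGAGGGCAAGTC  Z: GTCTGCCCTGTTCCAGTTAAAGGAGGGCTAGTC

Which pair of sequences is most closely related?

X–Y: 7/33 differ, p = 0.212, d = 0.249.
X–Z: 6/33 differ, p = 0.182, d = 0.208.
Y–Z: 4/33 differ, p = 0.121, d = 0.132.
The smallest distance is between Y and Z.

Y and Z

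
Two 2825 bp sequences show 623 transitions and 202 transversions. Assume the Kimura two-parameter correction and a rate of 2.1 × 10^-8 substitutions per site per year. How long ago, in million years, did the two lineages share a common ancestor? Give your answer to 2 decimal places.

P = 623/2825 ≈ 0.220531 and Q = 202/2825 ≈ 0.071504.
Under the Kimura two-parameter model, d = −½ ln(1 − 2P − Q) − ¼ ln(1 − 2Q).
1 − 2P − Q = 0.487434, giving −½ ln(0.487434) = 0.359300.
1 − 2Q = 0.856992, giving −¼ ln(0.856992) = 0.038582.
d = 0.359300 + 0.038582 = 0.397882.
Under a molecular clock d = 2μt, so t = d/(2μ) = 0.397882 / (2 × 2.1 × 10^-8) = 9.47 million years.

9.47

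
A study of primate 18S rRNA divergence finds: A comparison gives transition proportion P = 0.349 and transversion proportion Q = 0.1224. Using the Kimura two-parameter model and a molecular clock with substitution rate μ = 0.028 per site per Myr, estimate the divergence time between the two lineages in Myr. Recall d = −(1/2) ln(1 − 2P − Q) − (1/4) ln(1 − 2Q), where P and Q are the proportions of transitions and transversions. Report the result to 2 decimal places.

Under the Kimura two-parameter model, d = −½ ln(1 − 2P − Q) − ¼ ln(1 − 2Q).
1 − 2P − Q = 0.1796, giving −½ ln(0.1796) = 0.858512.
1 − 2Q = 0.7552, giving −¼ ln(0.7552) = 0.070193.
d = 0.858512 + 0.070193 = 0.928705.
Under a molecular clock d = 2μt, so t = d/(2μ) = 0.928705 / (2 × 0.028) = 16.58 Myr.

16.58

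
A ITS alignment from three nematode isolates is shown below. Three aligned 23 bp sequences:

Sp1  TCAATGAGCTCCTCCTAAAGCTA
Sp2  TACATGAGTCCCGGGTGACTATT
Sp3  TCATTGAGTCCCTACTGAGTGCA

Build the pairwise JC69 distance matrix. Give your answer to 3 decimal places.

Sp1–Sp2: 12/23 sites differ → p ≈ 0.521739, d = −0.75 ln(1 − 0.695652) = 0.892188 ≈ 0.892.
Sp1–Sp3: 9/23 sites differ → p ≈ 0.391304, d = −0.75 ln(1 − 0.521739) = 0.553199 ≈ 0.553.
Sp2–Sp3: 10/23 sites differ → p ≈ 0.434783, d = −0.75 ln(1 − 0.579711) = 0.650110 ≈ 0.650.

d(Sp1,Sp2) = 0.892, d(Sp1,Sp3) = 0.553, d(Sp2,Sp3) = 0.650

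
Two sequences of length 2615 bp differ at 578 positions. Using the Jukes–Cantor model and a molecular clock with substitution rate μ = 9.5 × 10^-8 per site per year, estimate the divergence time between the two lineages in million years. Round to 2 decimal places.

1.38

p = 578/2615 ≈ 0.221033.
d = −(3/4) ln(1 − 4p/3) = −0.75 ln(1 − 0.294711) = −0.75 ln(0.705289)
  = −0.75 × (-0.349148) = 0.261861 substitutions/site.
Under a molecular clock d = 2μt, so t = d/(2μ) = 0.261861 / (2 × 9.5 × 10^-8) = 1.38 million years.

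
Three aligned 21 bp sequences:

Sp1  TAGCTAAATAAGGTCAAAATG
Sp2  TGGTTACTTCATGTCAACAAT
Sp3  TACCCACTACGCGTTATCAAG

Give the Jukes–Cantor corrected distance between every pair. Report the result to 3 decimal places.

Sp1–Sp2: 9/21 sites differ → p ≈ 0.428571, d = −0.75 ln(1 − 0.571428) = 0.635472 ≈ 0.635.
Sp1–Sp3: 12/21 sites differ → p ≈ 0.571429, d = −0.75 ln(1 − 0.761905) = 1.076314 ≈ 1.076.
Sp2–Sp3: 10/21 sites differ → p ≈ 0.47619, d = −0.75 ln(1 − 0.63492) = 0.755729 ≈ 0.756.

d(Sp1,Sp2) = 0.635, d(Sp1,Sp3) = 1.076, d(Sp2,Sp3) = 0.756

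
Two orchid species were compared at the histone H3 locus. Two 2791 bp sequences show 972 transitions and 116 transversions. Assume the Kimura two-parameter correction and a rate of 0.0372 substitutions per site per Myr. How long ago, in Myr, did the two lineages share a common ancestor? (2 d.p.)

9.30

P = 972/2791 ≈ 0.348262 and Q = 116/2791 ≈ 0.041562.
Under the Kimura two-parameter model, d = −½ ln(1 − 2P − Q) − ¼ ln(1 − 2Q).
1 − 2P − Q = 0.261914, giving −½ ln(0.261914) = 0.669870.
1 − 2Q = 0.916876, giving −¼ ln(0.916876) = 0.021696.
d = 0.669870 + 0.021696 = 0.691566.
Under a molecular clock d = 2μt, so t = d/(2μ) = 0.691566 / (2 × 0.0372) = 9.30 Myr.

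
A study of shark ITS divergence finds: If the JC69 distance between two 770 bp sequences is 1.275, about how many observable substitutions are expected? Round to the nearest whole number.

472

Invert JC69: p = (3/4)(1 − e^(−4d/3)) = 0.75 × (1 − e^(-1.7)) = 0.75 × (1 − 0.182684) = 0.612987.
Expected differing sites = pL ≈ 0.612987 × 770 = 471.99999 ≈ 472.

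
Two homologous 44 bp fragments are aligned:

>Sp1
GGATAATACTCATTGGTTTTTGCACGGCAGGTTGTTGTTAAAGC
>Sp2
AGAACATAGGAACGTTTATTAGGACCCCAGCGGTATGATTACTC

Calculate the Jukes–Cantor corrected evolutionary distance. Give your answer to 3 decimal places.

0.974

The sequences differ at 24 of 44 sites, so p = 24/44 ≈ 0.545455.
d = −(3/4) ln(1 − 4p/3) = −0.75 ln(1 − 0.727273) = −0.75 ln(0.272727)
  = −0.75 × (-1.299284) = 0.974463 substitutions/site.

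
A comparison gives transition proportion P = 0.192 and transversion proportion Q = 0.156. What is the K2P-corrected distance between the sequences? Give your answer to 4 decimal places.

Under the Kimura two-parameter model, d = −½ ln(1 − 2P − Q) − ¼ ln(1 − 2Q).
1 − 2P − Q = 0.46, giving −½ ln(0.46) = 0.388264.
1 − 2Q = 0.688, giving −¼ ln(0.688) = 0.093492.
d = 0.388264 + 0.093492 = 0.481756.

0.4818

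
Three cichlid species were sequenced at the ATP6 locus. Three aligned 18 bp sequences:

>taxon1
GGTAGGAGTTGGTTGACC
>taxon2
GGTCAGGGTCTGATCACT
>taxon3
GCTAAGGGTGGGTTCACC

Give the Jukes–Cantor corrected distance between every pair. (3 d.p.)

taxon1–taxon2: 8/18 sites differ → p ≈ 0.444444, d = −0.75 ln(1 − 0.592592) = 0.673455 ≈ 0.673.
taxon1–taxon3: 5/18 sites differ → p ≈ 0.277778, d = −0.75 ln(1 − 0.370371) = 0.346968 ≈ 0.347.
taxon2–taxon3: 6/18 sites differ → p ≈ 0.333333, d = −0.75 ln(1 − 0.444444) = 0.440839 ≈ 0.441.

d(taxon1,taxon2) = 0.673, d(taxon1,taxon3) = 0.347, d(taxon2,taxon3) = 0.441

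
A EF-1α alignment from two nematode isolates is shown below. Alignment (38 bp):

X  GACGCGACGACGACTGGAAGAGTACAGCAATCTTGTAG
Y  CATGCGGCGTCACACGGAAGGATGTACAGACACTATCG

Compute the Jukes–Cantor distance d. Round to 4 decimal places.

The sequences differ at 20 of 38 sites, so p = 20/38 ≈ 0.526316.
d = −(3/4) ln(1 − 4p/3) = −0.75 ln(1 − 0.701755) = −0.75 ln(0.298245)
  = −0.75 × (-1.209840) = 0.907380 substitutions/site.

0.9074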